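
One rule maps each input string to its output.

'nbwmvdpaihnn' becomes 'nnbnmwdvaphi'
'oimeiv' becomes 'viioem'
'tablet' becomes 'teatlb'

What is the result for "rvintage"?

egvrniat

What's happening: swap each adjacent pair of characters (1↔2, 3↔4, ...), then move the last 2 characters to the front (rotate right by 2).
"rvintage" → "vrniateg" → "egvrniat".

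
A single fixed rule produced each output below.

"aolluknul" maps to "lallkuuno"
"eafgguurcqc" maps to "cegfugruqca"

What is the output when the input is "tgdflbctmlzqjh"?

The transformation: swap each adjacent pair of characters (1↔2, 3↔4, ...), then swap the first and last characters.
Applying both steps to "tgdflbctmlzqjh": "gtfdbltclmqzhj", then "jtfdbltclmqzhg".

jtfdbltclmqzhg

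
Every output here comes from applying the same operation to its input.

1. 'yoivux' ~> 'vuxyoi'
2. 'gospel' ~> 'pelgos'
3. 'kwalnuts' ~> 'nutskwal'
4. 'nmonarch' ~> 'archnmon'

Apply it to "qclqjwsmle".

wsmleqclqj

Looking at the pairs, the operation is to swap the front and back halves of the string.
So "qclqjwsmle" becomes "wsmleqclqj".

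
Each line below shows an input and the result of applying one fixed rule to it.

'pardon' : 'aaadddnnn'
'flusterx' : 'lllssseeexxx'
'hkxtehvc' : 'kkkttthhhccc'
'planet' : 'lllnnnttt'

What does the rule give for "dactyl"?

aaatttlll

The rule is to keep every other character starting from the second (positions 2nd, 4th, 6th, ...), then repeat every character 3 times.
Applying both steps to "dactyl": "atl", then "aaatttlll".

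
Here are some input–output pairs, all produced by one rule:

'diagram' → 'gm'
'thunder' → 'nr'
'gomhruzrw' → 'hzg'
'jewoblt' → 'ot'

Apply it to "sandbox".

dx

Each output is the input with this applied: move the first character to the end, then keep one character in every 3, starting at position 3 (positions 3rd, 6th, 9th, ...).
Starting from "sandbox": after the first operation, "andboxs"; after the second, "dx".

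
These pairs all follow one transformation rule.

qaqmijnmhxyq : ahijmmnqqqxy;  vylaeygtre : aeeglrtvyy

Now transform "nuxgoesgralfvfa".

The pattern: sort the characters into alphabetical order.
Doing the same to "nuxgoesgralfvfa": "aaeffgglnorsuvx".

aaeffgglnorsuvx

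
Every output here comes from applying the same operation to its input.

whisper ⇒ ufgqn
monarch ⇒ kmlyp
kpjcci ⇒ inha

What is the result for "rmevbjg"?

pkctz

Looking at the pairs, the operation is to shift every letter 2 places backward in the alphabet (wrapping around), then delete the last 2 characters.
For "rmevbjg", step one produces "pkctzhe"; step two turns that into "pkctz".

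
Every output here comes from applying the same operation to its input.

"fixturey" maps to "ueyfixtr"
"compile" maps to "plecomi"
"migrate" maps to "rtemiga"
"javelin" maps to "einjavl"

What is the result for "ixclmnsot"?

notixclms

The transformation: move the last 3 characters to the front (rotate right by 3), then swap the first and last characters.
Working it through for "ixclmnsot": intermediate "sotixclmn", final "notixclms".
(Check on "javelin": → "linjave" → "einjavl" ✓)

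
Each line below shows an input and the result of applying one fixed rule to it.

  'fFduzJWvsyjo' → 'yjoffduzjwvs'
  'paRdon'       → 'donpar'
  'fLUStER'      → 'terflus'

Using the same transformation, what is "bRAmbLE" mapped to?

blebram

The transformation: move the last 3 characters to the front (rotate right by 3), then convert every letter to lowercase.
"bRAmbLE" → "bLEbRAm" → "blebram".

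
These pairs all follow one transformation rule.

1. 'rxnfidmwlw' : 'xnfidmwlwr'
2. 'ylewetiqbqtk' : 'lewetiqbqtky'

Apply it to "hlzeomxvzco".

Each output is the input with this applied: move the first character to the end.
Doing the same to "hlzeomxvzco": "lzeomxvzcoh".

lzeomxvzcoh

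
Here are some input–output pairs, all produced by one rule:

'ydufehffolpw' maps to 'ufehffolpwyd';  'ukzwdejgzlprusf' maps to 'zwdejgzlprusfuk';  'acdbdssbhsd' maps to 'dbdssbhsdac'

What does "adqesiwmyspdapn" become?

The transformation: move the first 2 characters to the end (rotate left by 2).
Doing the same to "adqesiwmyspdapn": "qesiwmyspdapnad".

qesiwmyspdapnad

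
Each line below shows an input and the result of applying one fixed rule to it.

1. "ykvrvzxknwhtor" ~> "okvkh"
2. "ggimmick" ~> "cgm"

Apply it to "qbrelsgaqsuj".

The pattern: move the last 3 characters to the front (rotate right by 3), then keep one character in every 3, starting at position 2 (positions 2nd, 5th, 8th, ...).
"qbrelsgaqsuj" → "sujqbrelsgaq" → "ubla".

ubla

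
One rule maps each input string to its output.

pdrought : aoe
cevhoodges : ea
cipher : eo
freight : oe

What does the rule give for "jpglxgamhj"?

iue

The transformation: shift every letter 3 places backward in the alphabet (wrapping around), then keep only the vowels.
On "jpglxgamhj": the first step gives "gmdiudxjeg", and the second then gives "iue".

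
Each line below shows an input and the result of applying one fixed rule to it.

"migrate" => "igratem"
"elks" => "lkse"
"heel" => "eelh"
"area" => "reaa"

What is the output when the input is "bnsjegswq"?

nsjegswqb

What's happening: move the first character to the end.
For "bnsjegswq" the result is "nsjegswqb".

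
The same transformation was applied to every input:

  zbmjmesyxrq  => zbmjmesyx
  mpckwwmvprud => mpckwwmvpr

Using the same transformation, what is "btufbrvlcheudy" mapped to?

The pattern: delete the last 2 characters.
Applying that to "btufbrvlcheudy" gives "btufbrvlcheu".

btufbrvlcheu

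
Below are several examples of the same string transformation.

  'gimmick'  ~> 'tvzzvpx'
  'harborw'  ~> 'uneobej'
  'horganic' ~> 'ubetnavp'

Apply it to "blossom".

Each output is the input with this applied: shift every letter 13 places forward in the alphabet (wrapping around) — i.e. ROT13.
"blossom" → "oybffbz".

oybffbz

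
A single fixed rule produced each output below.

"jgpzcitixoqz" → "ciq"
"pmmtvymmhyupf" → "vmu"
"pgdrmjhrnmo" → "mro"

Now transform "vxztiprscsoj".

The rule is to delete the first 2 characters, then keep one character in every 3, starting at position 3 (positions 3rd, 6th, 9th, ...).
Doing the same to "vxztiprscsoj": "iso".
(Check on "pmmtvymmhyupf": → "mtvymmhyupf" → "vmu" ✓)

iso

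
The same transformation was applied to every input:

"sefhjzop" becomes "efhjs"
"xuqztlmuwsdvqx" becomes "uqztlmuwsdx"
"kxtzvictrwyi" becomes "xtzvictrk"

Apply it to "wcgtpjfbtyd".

cgtpjfbw

The rule is to delete the last 3 characters, then move the first character to the end.
Applying both steps to "wcgtpjfbtyd": "wcgtpjfb", then "cgtpjfbw".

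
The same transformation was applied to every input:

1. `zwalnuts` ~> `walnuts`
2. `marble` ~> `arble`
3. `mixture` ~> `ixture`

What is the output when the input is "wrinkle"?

Looking at the pairs, the operation is to delete the first character.
"wrinkle" → "rinkle".

rinkle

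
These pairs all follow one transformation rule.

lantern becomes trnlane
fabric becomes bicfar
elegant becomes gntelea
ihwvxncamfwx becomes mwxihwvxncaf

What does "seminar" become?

iarsemn

Rule — move the last 3 characters to the front (rotate right by 3), then swap the first and last characters.
Applying both steps to "seminar": "narsemi", then "iarsemn".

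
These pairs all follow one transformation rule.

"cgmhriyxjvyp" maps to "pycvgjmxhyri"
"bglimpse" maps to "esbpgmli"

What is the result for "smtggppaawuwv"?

Each output is the input with this applied: move the last character to the front, then take characters alternately from the front and the back (1st, last, 2nd, 2nd-last, ...).
Applying both steps to "smtggppaawuwv": "vsmtggppaawuw", then "vwsumwtagagpp".
(Check on "bglimpse": → "ebglimps" → "esbpgmli" ✓)

vwsumwtagagpp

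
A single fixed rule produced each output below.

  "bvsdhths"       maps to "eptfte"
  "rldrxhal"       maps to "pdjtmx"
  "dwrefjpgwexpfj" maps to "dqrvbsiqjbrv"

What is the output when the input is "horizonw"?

The pattern: shift every letter 12 places forward in the alphabet (wrapping around), then delete the first 2 characters.
So "horizonw" becomes "dulazi".

dulazi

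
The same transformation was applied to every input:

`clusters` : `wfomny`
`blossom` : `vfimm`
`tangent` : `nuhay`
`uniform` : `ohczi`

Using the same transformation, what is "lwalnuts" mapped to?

In each case the input is transformed by: delete the last 2 characters, then shift every letter 6 places backward in the alphabet (wrapping around).
Starting from "lwalnuts": after the first operation, "lwalnu"; after the second, "fqufho".

fqufho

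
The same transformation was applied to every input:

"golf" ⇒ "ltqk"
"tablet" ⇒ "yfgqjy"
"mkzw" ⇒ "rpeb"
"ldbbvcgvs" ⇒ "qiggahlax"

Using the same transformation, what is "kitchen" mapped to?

What's happening: shift every letter 5 places forward in the alphabet (wrapping around).
On "kitchen" that produces "pnyhmjs".

pnyhmjs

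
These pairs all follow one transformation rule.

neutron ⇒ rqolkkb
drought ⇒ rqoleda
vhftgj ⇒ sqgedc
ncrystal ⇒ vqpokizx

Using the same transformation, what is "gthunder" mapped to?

The pattern: sort the characters into reverse alphabetical order, then shift every letter 3 places backward in the alphabet (wrapping around).
Applying both steps to "gthunder": "utrnhged", then "rqokedba".

rqokedba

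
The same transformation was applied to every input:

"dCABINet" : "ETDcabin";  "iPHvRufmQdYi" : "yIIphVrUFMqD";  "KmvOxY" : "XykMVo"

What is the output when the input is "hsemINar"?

What's happening: move the last 2 characters to the front (rotate right by 2), then flip the case of every letter.
For "hsemINar", step one produces "arhsemIN"; step two turns that into "ARHSEMin".

ARHSEMin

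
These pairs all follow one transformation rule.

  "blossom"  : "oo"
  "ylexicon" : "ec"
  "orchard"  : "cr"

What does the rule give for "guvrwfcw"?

The transformation: keep one character in every 3, starting at position 3 (positions 3rd, 6th, 9th, ...).
So "guvrwfcw" becomes "vf".

vf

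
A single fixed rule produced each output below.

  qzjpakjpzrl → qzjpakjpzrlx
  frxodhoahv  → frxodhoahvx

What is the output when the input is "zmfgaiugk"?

zmfgaiugkx

Looking at the pairs, the operation is to append "x".
So "zmfgaiugk" becomes "zmfgaiugkx".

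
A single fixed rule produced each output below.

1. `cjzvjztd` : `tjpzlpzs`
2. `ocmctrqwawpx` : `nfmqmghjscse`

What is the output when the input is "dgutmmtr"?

hjccjkwt

What's happening: reverse the string, then shift every letter 10 places backward in the alphabet (wrapping around).
On "dgutmmtr" that produces "hjccjkwt".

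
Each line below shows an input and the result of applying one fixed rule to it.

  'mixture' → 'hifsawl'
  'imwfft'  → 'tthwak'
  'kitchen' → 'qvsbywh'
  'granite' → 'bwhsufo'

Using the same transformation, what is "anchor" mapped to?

vcfobq

Looking at the pairs, the operation is to shift every letter 12 places backward in the alphabet (wrapping around), then move the first 3 characters to the end (rotate left by 3).
Working it through for "anchor": intermediate "obqvcf", final "vcfobq".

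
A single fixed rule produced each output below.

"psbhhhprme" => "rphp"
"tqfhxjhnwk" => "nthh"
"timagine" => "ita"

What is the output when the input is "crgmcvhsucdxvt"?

Looking at the pairs, the operation is to move the last 3 characters to the front (rotate right by 3), then keep one character in every 3, starting at position 1 (positions 1st, 4th, 7th, ...).
For "crgmcvhsucdxvt" the result is "xcmhc".

xcmhc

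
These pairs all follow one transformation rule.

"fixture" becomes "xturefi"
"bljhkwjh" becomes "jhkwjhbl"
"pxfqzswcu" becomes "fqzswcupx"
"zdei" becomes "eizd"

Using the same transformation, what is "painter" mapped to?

interpa

The pattern: move the first 2 characters to the end (rotate left by 2).
On "painter" that produces "interpa".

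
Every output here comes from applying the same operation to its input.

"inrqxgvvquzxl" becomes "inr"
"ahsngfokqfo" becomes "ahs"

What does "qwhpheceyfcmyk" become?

qwh

The pattern: keep only the first 3 characters.
Applying that to "qwhpheceyfcmyk" gives "qwh".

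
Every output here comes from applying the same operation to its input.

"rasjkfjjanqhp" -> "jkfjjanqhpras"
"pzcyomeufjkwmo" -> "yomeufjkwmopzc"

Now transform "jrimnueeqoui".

mnueeqouijri

Looking at the pairs, the operation is to move the first 3 characters to the end (rotate left by 3).
Doing the same to "jrimnueeqoui": "mnueeqouijri".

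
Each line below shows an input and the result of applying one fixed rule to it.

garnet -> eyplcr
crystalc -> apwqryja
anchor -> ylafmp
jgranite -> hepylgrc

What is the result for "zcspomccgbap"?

The transformation: shift every letter 2 places backward in the alphabet (wrapping around).
On "zcspomccgbap" that produces "xaqnmkaaezyn".

xaqnmkaaezyn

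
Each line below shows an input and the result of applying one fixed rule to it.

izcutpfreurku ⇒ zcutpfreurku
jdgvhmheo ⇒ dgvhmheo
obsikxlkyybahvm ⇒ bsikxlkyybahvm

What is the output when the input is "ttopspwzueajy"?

topspwzueajy

Rule — delete the first character.
On "ttopspwzueajy" that produces "topspwzueajy".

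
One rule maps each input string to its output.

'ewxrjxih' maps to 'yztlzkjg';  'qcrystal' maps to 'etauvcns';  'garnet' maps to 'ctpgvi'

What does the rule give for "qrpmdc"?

Looking at the pairs, the operation is to shift every letter 2 places forward in the alphabet (wrapping around), then move the first character to the end.
Applying both steps to "qrpmdc": "strofe", then "trofes".

trofes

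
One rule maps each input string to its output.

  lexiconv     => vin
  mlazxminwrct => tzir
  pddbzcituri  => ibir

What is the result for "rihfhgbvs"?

sfb

The transformation: swap the first and last characters, then keep one character in every 3, starting at position 1 (positions 1st, 4th, 7th, ...).
On "rihfhgbvs": the first step gives "sihfhgbvr", and the second then gives "sfb".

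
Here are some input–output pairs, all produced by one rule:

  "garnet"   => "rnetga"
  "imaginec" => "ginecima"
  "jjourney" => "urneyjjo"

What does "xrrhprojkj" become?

In each case the input is transformed by: swap the front and back halves of the string, then move the last character to the front.
"xrrhprojkj" → "rojkjxrrhp" → "projkjxrrh".

projkjxrrh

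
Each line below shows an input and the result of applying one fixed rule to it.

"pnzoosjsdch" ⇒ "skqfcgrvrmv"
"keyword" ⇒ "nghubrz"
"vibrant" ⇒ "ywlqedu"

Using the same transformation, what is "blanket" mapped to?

ewohdnq

The transformation: take characters alternately from the front and the back (1st, last, 2nd, 2nd-last, ...), then shift every letter 3 places forward in the alphabet (wrapping around).
Applying both steps to "blanket": "btleakn", then "ewohdnq".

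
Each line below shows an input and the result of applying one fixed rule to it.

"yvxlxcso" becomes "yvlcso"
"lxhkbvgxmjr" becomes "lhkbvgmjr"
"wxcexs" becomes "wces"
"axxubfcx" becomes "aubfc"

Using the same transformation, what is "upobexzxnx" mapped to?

upobezn

In each case the input is transformed by: remove every "x".
So "upobexzxnx" becomes "upobezn".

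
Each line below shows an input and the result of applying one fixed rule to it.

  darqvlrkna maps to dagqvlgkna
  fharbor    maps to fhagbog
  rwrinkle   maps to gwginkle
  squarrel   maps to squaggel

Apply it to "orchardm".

The rule is to replace every "r" with "g".
So "orchardm" becomes "ogchagdm".

ogchagdm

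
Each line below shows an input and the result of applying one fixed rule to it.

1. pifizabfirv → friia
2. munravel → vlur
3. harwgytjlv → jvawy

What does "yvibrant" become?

Each output is the input with this applied: keep every other character starting from the second (positions 2nd, 4th, 6th, ...), then move the last 2 characters to the front (rotate right by 2).
Working it through for "yvibrant": intermediate "vbat", final "atvb".

atvb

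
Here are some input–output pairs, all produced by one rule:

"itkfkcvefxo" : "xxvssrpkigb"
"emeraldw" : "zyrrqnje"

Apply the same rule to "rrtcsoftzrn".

Looking at the pairs, the operation is to shift every letter 13 places forward in the alphabet (wrapping around) — i.e. ROT13, then sort the characters into reverse alphabetical order.
Working it through for "rrtcsoftzrn": intermediate "eegpfbsgmea", final "spmggfeeeba".

spmggfeeeba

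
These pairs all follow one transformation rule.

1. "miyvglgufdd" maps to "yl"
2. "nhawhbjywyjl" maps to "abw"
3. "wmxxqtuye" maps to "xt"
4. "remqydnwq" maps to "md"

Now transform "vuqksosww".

qo

The transformation: keep one character in every 3, starting at position 3 (positions 3rd, 6th, 9th, ...), then delete the last character.
For "vuqksosww", step one produces "qow"; step two turns that into "qo".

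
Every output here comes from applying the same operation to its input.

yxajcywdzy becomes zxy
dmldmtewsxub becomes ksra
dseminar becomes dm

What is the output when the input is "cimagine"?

The rule is to shift every letter 1 place backward in the alphabet (wrapping around), then keep one character in every 3, starting at position 3 (positions 3rd, 6th, 9th, ...).
For "cimagine" the result is "lh".

lh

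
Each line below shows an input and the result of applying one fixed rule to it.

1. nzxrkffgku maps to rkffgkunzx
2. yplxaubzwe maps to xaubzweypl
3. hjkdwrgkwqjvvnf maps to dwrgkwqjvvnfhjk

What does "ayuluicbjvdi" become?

What's happening: move the first 3 characters to the end (rotate left by 3).
Applying that to "ayuluicbjvdi" gives "luicbjvdiayu".

luicbjvdiayu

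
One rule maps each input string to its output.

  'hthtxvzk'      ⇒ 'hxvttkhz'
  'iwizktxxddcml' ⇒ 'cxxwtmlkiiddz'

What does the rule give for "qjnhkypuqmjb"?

In each case the input is transformed by: sort the characters into reverse alphabetical order, then swap the first and last characters.
Applying that to "qjnhkypuqmjb" gives "buqqpnmkjjhy".

buqqpnmkjjhy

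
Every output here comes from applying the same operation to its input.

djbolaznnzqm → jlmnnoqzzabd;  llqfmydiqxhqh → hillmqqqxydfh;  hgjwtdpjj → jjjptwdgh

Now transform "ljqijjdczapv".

The rule is to sort the characters into alphabetical order, then move the first 3 characters to the end (rotate left by 3).
Applying both steps to "ljqijjdczapv": "acdijjjlpqvz", then "ijjjlpqvzacd".
(Check on "llqfmydiqxhqh": → "dfhhillmqqqxy" → "hillmqqqxydfh" ✓)

ijjjlpqvzacd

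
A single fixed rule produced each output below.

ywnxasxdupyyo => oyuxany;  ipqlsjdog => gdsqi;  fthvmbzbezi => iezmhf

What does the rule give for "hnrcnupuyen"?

In each case the input is transformed by: keep every other character starting from the first (positions 1st, 3rd, 5th, ...), then reverse the string.
Working it through for "hnrcnupuyen": intermediate "hrnpyn", final "nypnrh".
(Check on "ipqlsjdog": → "iqsdg" → "gdsqi" ✓)

nypnrh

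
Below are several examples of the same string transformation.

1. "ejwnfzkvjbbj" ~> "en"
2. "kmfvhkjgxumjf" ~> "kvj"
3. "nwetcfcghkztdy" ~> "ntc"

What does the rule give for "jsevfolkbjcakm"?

jvl

In each case the input is transformed by: keep one character in every 3, starting at position 1 (positions 1st, 4th, 7th, ...), then delete the last 2 characters.
Applying both steps to "jsevfolkbjcakm": "jvljk", then "jvl".
(Check on "kmfvhkjgxumjf": → "kvjuf" → "kvj" ✓)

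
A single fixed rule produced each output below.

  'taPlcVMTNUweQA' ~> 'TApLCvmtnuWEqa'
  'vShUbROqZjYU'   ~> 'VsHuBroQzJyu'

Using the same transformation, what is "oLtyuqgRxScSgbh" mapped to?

OlTYUQGrXsCsGBH

The transformation: flip the case of every letter.
On "oLtyuqgRxScSgbh" that produces "OlTYUQGrXsCsGBH".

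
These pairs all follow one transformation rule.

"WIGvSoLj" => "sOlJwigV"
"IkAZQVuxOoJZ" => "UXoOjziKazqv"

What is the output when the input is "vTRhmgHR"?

What's happening: flip the case of every letter, then swap the front and back halves of the string.
Applying both steps to "vTRhmgHR": "VtrHMGhr", then "MGhrVtrH".

MGhrVtrH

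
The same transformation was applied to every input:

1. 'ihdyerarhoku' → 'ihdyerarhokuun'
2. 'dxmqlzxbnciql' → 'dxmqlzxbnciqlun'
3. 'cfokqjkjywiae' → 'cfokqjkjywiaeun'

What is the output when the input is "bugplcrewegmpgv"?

bugplcrewegmpgvun

Each output is the input with this applied: append "un".
"bugplcrewegmpgv" → "bugplcrewegmpgvun".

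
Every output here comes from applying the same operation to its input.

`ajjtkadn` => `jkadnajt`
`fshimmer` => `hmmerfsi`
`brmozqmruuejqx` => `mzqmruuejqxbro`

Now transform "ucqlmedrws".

qmedrwsucl

Each output is the input with this applied: move the first 3 characters to the end (rotate left by 3), then swap the first and last characters.
For "ucqlmedrws", step one produces "lmedrwsucq"; step two turns that into "qmedrwsucl".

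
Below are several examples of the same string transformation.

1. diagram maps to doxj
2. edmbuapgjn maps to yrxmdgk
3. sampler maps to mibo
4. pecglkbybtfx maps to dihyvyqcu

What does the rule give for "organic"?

xkfz

Rule — shift every letter 3 places backward in the alphabet (wrapping around), then delete the first 3 characters.
For "organic", step one produces "lodxkfz"; step two turns that into "xkfz".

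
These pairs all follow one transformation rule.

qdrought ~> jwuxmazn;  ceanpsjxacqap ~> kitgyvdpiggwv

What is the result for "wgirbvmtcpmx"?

The rule is to swap each adjacent pair of characters (1↔2, 3↔4, ...), then shift every letter 6 places forward in the alphabet (wrapping around).
Working it through for "wgirbvmtcpmx": intermediate "gwrivbtmpcxm", final "mcxobhzsvids".
(Check on "ceanpsjxacqap": → "ecnaspxjcaaqp" → "kitgyvdpiggwv" ✓)

mcxobhzsvids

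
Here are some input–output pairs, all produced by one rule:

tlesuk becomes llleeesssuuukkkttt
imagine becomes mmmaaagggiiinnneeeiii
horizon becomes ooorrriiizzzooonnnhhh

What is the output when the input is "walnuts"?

aaalllnnnuuutttssswww

The pattern: move the first character to the end, then repeat every character 3 times.
On "walnuts": the first step gives "alnutsw", and the second then gives "aaalllnnnuuutttssswww".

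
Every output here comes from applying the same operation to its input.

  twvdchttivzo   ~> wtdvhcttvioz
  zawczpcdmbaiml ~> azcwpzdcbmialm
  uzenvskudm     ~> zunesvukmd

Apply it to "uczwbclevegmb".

cuwzcbelevmgb

In each case the input is transformed by: swap each adjacent pair of characters (1↔2, 3↔4, ...).
Doing the same to "uczwbclevegmb": "cuwzcbelevmgb".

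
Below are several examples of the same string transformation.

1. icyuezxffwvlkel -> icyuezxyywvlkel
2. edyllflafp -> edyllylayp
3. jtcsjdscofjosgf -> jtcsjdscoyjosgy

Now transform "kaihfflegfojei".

The transformation: replace every "f" with "y".
So "kaihfflegfojei" becomes "kaihyylegyojei".

kaihyylegyojei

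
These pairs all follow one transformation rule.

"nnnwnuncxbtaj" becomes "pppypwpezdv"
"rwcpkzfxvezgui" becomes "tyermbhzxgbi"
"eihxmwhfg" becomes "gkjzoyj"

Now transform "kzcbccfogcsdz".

The rule is to delete the last 2 characters, then shift every letter 2 places forward in the alphabet (wrapping around).
On "kzcbccfogcsdz": the first step gives "kzcbccfogcs", and the second then gives "mbedeehqieu".
(Check on "eihxmwhfg": → "eihxmwh" → "gkjzoyj" ✓)

mbedeehqieu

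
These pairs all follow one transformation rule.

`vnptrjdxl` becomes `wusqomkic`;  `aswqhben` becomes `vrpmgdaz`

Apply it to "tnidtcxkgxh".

wwssmjhgfcb

In each case the input is transformed by: sort the characters into reverse alphabetical order, then shift every letter 1 place backward in the alphabet (wrapping around).
On "tnidtcxkgxh": the first step gives "xxttnkihgdc", and the second then gives "wwssmjhgfcb".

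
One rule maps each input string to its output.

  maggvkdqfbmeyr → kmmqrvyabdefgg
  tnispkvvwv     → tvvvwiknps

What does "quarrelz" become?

The transformation: sort the characters into alphabetical order, then swap the front and back halves of the string.
For "quarrelz", step one produces "aelqrruz"; step two turns that into "rruzaelq".

rruzaelq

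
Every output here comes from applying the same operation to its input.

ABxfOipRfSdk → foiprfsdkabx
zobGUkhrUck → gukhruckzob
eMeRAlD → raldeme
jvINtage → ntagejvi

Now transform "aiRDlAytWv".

Rule — move the first 3 characters to the end (rotate left by 3), then convert every letter to lowercase.
On "aiRDlAytWv": the first step gives "DlAytWvaiR", and the second then gives "dlaytwvair".

dlaytwvair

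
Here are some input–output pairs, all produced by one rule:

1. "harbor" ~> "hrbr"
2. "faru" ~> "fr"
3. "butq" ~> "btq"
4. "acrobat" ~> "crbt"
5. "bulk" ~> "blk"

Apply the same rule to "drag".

Each output is the input with this applied: remove every vowel.
"drag" → "drg".

drg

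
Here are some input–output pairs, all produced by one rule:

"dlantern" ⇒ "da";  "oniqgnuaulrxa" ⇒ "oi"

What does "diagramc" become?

In each case the input is transformed by: keep every other character starting from the first (positions 1st, 3rd, 5th, ...), then keep only the first 2 characters.
On "diagramc": the first step gives "darm", and the second then gives "da".
(Check on "dlantern": → "datr" → "da" ✓)

da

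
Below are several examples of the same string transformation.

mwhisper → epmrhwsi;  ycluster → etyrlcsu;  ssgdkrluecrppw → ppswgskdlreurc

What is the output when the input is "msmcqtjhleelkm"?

The pattern: move the last 3 characters to the front (rotate right by 3), then swap each adjacent pair of characters (1↔2, 3↔4, ...).
Applying that to "msmcqtjhleelkm" gives "klmmmsqcjtlhee".

klmmmsqcjtlhee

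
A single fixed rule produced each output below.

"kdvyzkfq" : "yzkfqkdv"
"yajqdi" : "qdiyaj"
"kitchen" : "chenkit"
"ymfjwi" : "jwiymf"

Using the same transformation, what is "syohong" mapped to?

The transformation: move the first 3 characters to the end (rotate left by 3).
So "syohong" becomes "hongsyo".

hongsyo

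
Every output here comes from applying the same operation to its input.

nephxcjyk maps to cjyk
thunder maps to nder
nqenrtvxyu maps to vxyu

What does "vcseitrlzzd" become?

lzzd

The pattern: keep only the last 4 characters.
"vcseitrlzzd" → "lzzd".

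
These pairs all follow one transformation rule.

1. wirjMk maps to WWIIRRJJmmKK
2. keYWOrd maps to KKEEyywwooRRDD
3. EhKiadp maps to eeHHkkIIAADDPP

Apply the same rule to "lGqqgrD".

LLggQQQQGGRRdd

Each output is the input with this applied: double every character, then flip the case of every letter.
Applying both steps to "lGqqgrD": "llGGqqqqggrrDD", then "LLggQQQQGGRRdd".
(Check on "EhKiadp": → "EEhhKKiiaaddpp" → "eeHHkkIIAADDPP" ✓)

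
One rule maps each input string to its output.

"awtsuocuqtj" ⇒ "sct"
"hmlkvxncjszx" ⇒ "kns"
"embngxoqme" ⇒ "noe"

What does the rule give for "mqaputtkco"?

Each output is the input with this applied: delete the first 3 characters, then keep one character in every 3, starting at position 1 (positions 1st, 4th, 7th, ...).
Doing the same to "mqaputtkco": "pto".
(Check on "awtsuocuqtj": → "suocuqtj" → "sct" ✓)

pto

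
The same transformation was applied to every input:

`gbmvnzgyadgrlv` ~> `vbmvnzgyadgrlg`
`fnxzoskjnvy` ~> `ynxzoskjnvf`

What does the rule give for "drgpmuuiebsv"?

Each output is the input with this applied: swap the first and last characters.
Applying that to "drgpmuuiebsv" gives "vrgpmuuiebsd".

vrgpmuuiebsd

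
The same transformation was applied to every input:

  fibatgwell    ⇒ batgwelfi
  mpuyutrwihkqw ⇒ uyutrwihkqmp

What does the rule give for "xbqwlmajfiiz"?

The rule is to delete the last character, then move the first 2 characters to the end (rotate left by 2).
"xbqwlmajfiiz" → "xbqwlmajfii" → "qwlmajfiixb".

qwlmajfiixb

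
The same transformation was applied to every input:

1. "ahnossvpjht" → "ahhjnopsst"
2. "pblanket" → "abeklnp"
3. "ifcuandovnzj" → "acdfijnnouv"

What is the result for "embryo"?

What's happening: sort the characters into alphabetical order, then delete the last character.
Starting from "embryo": after the first operation, "bemory"; after the second, "bemor".

bemor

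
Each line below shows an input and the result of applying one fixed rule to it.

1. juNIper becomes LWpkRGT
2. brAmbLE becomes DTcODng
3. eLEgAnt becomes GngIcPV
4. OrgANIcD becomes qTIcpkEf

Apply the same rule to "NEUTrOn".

Each output is the input with this applied: shift every letter 2 places forward in the alphabet (wrapping around), then flip the case of every letter.
For "NEUTrOn", step one produces "PGWVtQp"; step two turns that into "pgwvTqP".
(Check on "OrgANIcD": → "QtiCPKeF" → "qTIcpkEf" ✓)

pgwvTqP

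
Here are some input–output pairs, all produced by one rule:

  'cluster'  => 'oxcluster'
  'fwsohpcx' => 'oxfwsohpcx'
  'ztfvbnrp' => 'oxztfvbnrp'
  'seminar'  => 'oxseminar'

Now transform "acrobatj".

oxacrobatj

Each output is the input with this applied: prepend "ox".
On "acrobatj" that produces "oxacrobatj".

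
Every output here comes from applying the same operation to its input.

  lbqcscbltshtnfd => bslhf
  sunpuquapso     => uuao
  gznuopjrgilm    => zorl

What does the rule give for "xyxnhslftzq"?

yhfq

In each case the input is transformed by: keep one character in every 3, starting at position 2 (positions 2nd, 5th, 8th, ...).
"xyxnhslftzq" → "yhfq".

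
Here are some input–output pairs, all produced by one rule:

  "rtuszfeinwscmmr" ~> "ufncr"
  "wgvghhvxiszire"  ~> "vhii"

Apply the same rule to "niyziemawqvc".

yewc

What's happening: keep one character in every 3, starting at position 3 (positions 3rd, 6th, 9th, ...).
For "niyziemawqvc" the result is "yewc".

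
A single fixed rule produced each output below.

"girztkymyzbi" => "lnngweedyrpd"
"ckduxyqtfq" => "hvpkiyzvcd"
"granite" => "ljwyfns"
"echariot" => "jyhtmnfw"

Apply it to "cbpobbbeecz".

heghujtjggg

Looking at the pairs, the operation is to shift every letter 5 places forward in the alphabet (wrapping around), then take characters alternately from the front and the back (1st, last, 2nd, 2nd-last, ...).
Applying both steps to "cbpobbbeecz": "hgutgggjjhe", then "heghujtjggg".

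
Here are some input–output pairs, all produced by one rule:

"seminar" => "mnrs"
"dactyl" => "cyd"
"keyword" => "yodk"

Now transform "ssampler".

apes

In each case the input is transformed by: keep every other character starting from the first (positions 1st, 3rd, 5th, ...), then move the first character to the end.
Applying that to "ssampler" gives "apes".
(Check on "seminar": → "smnr" → "mnrs" ✓)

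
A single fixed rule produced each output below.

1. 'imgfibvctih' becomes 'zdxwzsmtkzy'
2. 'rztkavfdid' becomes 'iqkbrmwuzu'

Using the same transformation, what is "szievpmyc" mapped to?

The pattern: shift every letter 9 places backward in the alphabet (wrapping around).
So "szievpmyc" becomes "jqzvmgdpt".

jqzvmgdpt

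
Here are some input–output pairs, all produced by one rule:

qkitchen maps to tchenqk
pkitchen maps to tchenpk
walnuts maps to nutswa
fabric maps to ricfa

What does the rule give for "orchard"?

hardor

Rule — move the first 3 characters to the end (rotate left by 3), then delete the last character.
On "orchard" that produces "hardor".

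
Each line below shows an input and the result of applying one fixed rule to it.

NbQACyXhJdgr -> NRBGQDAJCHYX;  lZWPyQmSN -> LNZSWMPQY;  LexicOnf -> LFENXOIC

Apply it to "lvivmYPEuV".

LVVUIEVPMY

Looking at the pairs, the operation is to take characters alternately from the front and the back (1st, last, 2nd, 2nd-last, ...), then convert every letter to uppercase.
For "lvivmYPEuV" the result is "LVVUIEVPMY".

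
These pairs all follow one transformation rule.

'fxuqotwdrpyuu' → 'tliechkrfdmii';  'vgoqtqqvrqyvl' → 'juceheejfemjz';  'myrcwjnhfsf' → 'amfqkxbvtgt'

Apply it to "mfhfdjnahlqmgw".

atvtrxbovzeauk

The pattern: shift every letter 12 places backward in the alphabet (wrapping around).
"mfhfdjnahlqmgw" → "atvtrxbovzeauk".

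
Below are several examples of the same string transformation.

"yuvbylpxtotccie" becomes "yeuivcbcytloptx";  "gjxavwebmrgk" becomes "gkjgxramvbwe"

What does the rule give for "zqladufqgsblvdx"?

zxqdlvaldbusfgq

The rule is to take characters alternately from the front and the back (1st, last, 2nd, 2nd-last, ...).
"zqladufqgsblvdx" → "zxqdlvaldbusfgq".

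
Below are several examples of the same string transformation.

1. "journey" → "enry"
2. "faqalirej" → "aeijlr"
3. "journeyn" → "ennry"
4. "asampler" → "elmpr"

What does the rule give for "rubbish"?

In each case the input is transformed by: delete the first 3 characters, then sort the characters into alphabetical order.
Doing the same to "rubbish": "bhis".

bhis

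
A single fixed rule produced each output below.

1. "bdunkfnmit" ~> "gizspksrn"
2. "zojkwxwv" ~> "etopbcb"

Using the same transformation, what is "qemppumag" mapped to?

vjruuzrf

Looking at the pairs, the operation is to shift every letter 5 places forward in the alphabet (wrapping around), then delete the last character.
Starting from "qemppumag": after the first operation, "vjruuzrfl"; after the second, "vjruuzrf".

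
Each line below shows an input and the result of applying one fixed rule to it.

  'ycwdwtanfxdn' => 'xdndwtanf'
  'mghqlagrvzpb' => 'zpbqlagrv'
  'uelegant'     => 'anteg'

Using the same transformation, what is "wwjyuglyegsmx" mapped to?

smxyuglyeg

The transformation: delete the first 3 characters, then move the last 3 characters to the front (rotate right by 3).
Starting from "wwjyuglyegsmx": after the first operation, "yuglyegsmx"; after the second, "smxyuglyeg".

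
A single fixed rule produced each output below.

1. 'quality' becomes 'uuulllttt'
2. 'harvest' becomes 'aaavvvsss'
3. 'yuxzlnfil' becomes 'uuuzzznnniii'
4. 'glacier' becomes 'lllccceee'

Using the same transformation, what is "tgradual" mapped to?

gggaaauuulll

Looking at the pairs, the operation is to keep every other character starting from the second (positions 2nd, 4th, 6th, ...), then repeat every character 3 times.
For "tgradual", step one produces "gaul"; step two turns that into "gggaaauuulll".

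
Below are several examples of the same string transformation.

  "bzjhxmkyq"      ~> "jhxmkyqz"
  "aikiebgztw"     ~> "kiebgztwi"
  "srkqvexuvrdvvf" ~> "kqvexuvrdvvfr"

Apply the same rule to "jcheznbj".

heznbjc

In each case the input is transformed by: delete the first character, then move the first character to the end.
Applying both steps to "jcheznbj": "cheznbj", then "heznbjc".
(Check on "bzjhxmkyq": → "zjhxmkyq" → "jhxmkyqz" ✓)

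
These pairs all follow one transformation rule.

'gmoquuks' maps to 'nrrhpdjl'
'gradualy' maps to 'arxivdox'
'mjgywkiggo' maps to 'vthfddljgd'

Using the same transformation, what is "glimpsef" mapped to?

The rule is to shift every letter 3 places backward in the alphabet (wrapping around), then move the first 3 characters to the end (rotate left by 3).
"glimpsef" → "difjmpbc" → "jmpbcdif".

jmpbcdif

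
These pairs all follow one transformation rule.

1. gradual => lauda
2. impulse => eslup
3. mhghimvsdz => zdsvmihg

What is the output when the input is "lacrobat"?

In each case the input is transformed by: reverse the string, then delete the last 2 characters.
On "lacrobat": the first step gives "taborcal", and the second then gives "taborc".

taborc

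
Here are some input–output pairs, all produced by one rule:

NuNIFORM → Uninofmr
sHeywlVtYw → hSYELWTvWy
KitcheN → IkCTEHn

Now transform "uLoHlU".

lUhOuL

The pattern: swap each adjacent pair of characters (1↔2, 3↔4, ...), then flip the case of every letter.
For "uLoHlU", step one produces "LuHoUl"; step two turns that into "lUhOuL".
(Check on "sHeywlVtYw": → "HsyelwtVwY" → "hSYELWTvWy" ✓)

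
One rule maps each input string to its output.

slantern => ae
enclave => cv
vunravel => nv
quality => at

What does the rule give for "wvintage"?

The rule is to keep one character in every 3, starting at position 3 (positions 3rd, 6th, 9th, ...).
On "wvintage" that produces "ia".

ia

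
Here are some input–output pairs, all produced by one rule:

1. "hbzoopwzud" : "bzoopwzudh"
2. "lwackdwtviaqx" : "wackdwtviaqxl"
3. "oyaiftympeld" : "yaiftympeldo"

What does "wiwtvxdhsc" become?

iwtvxdhscw

What's happening: move the first character to the end.
For "wiwtvxdhsc" the result is "iwtvxdhscw".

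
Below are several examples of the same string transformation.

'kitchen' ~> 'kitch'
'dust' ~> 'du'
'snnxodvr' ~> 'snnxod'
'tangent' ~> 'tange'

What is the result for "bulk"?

bu

In each case the input is transformed by: delete the last 2 characters.
"bulk" → "bu".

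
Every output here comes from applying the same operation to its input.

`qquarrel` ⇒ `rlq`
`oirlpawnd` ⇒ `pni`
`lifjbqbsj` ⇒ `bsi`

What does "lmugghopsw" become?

Rule — keep one character in every 3, starting at position 2 (positions 2nd, 5th, 8th, ...), then move the first character to the end.
Applying both steps to "lmugghopsw": "mgp", then "gpm".

gpm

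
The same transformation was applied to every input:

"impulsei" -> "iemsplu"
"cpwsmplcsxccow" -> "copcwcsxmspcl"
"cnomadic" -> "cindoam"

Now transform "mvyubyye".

The rule is to delete the last character, then take characters alternately from the front and the back (1st, last, 2nd, 2nd-last, ...).
Starting from "mvyubyye": after the first operation, "mvyubyy"; after the second, "myvyybu".
(Check on "cnomadic": → "cnomadi" → "cindoam" ✓)

myvyybu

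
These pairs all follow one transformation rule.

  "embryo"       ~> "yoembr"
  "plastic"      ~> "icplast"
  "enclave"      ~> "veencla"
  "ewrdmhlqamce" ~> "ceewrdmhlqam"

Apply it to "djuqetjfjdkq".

kqdjuqetjfjd

The rule is to move the last 2 characters to the front (rotate right by 2).
For "djuqetjfjdkq" the result is "kqdjuqetjfjd".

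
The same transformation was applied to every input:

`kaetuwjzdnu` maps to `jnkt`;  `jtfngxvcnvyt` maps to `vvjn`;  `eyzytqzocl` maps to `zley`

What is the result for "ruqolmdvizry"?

The rule is to keep one character in every 3, starting at position 1 (positions 1st, 4th, 7th, ...), then move the last 2 characters to the front (rotate right by 2).
Applying both steps to "ruqolmdvizry": "rodz", then "dzro".
(Check on "eyzytqzocl": → "eyzl" → "zley" ✓)

dzro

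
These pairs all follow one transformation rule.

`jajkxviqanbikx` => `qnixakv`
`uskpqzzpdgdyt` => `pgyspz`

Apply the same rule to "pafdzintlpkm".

The pattern: keep every other character starting from the second (positions 2nd, 4th, 6th, ...), then move the first 3 characters to the end (rotate left by 3).
Applying both steps to "pafdzintlpkm": "aditpm", then "tpmadi".

tpmadi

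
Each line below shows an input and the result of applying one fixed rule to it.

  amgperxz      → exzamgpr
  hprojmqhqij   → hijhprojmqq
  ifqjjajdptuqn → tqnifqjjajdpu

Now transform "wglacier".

What's happening: move the last 3 characters to the front (rotate right by 3), then swap the first and last characters.
Working it through for "wglacier": intermediate "ierwglac", final "cerwglai".

cerwglai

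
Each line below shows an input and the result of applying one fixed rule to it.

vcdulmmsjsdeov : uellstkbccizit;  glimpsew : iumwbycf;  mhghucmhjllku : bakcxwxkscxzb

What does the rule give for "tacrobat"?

rqjjqshe

The rule is to shift every letter 10 places backward in the alphabet (wrapping around), then move the last 3 characters to the front (rotate right by 3).
Working it through for "tacrobat": intermediate "jqsherqj", final "rqjjqshe".
(Check on "mhghucmhjllku": → "cxwxkscxzbbak" → "bakcxwxkscxzb" ✓)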